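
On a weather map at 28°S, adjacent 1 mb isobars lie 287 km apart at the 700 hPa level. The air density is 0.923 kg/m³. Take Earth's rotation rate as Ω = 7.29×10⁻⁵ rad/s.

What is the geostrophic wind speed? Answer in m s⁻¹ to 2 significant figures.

5.5 m s⁻¹

Coriolis parameter at 28°S:
f = 2Ω sin φ = 2 × 7.29×10⁻⁵ × sin 28° = 6.84×10⁻⁵ s⁻¹
Pressure gradient: |∂P/∂n| = 100 Pa / 287000 m = 3.48×10⁻⁴ Pa/m
Geostrophic balance (pressure-gradient force = Coriolis force):
V_g = (1/(fρ)) |∂P/∂n| = 3.48×10⁻⁴ / (6.84×10⁻⁵ × 0.923) = 5.52 m/s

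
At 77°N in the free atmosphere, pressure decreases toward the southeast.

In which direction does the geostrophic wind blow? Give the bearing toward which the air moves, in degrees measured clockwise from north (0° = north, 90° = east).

225°

The pressure-gradient force points toward the southeast (bearing 135°).
Geostrophic balance: in the Northern Hemisphere the Coriolis force deflects motion to the right, so the geostrophic wind blows 90° to the right of the pressure-gradient force (low pressure on the left).
Rotating 135° by 90° clockwise gives 225° — the wind blows toward the southwest.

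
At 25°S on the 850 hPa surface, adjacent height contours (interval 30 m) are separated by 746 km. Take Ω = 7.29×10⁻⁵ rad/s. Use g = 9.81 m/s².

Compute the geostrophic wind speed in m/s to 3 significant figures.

6.40 m/s

Coriolis parameter at 25°S:
f = 2Ω sin φ = 2 × 7.29×10⁻⁵ × sin 25° = 6.16×10⁻⁵ s⁻¹
Height gradient: |∂Z/∂n| = 30 m / 746000 m = 4.02×10⁻⁵
On a pressure surface, geostrophic balance gives V_g = (g/f)|∂Z/∂n|:
V_g = 9.81 × 4.02×10⁻⁵ / 6.16×10⁻⁵ = 6.40 m/s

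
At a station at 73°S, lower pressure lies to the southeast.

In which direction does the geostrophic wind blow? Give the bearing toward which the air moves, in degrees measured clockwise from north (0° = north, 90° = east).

045°

The pressure-gradient force points toward the southeast (bearing 135°).
Geostrophic balance: in the Southern Hemisphere the Coriolis force deflects motion to the left, so the geostrophic wind blows 90° to the left of the pressure-gradient force (low pressure on the right).
Rotating 135° by 90° counterclockwise gives 045° — the wind blows toward the northeast.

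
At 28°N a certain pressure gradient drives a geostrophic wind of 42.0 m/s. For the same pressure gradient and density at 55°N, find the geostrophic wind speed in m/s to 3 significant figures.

24.1 m/s

With the same pressure gradient and density, V_g ∝ 1/f ∝ 1/sin φ.
V₂ = V₁ · sin φ₁ / sin φ₂ = 42.0 × sin 28° / sin 55°
V₂ = 42.0 × 0.4695/0.8192 = 24.1 m/s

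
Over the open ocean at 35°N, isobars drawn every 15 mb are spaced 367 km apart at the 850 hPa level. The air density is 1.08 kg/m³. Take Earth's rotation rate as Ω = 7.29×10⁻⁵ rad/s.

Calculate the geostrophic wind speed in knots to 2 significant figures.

88 knots

Coriolis parameter at 35°N:
f = 2Ω sin φ = 2 × 7.29×10⁻⁵ × sin 35° = 8.36×10⁻⁵ s⁻¹
Pressure gradient: |∂P/∂n| = 1500 Pa / 367000 m = 4.09×10⁻³ Pa/m
Geostrophic balance (pressure-gradient force = Coriolis force):
V_g = (1/(fρ)) |∂P/∂n| = 4.09×10⁻³ / (8.36×10⁻⁵ × 1.08) = 45.3 m/s
Converting: 45.3 m/s × 1.944 = 88 knots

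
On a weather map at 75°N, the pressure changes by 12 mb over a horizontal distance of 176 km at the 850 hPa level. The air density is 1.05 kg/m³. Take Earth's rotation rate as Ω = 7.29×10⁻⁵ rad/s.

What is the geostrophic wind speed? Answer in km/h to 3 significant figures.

Coriolis parameter at 75°N:
f = 2Ω sin φ = 2 × 7.29×10⁻⁵ × sin 75° = 1.41×10⁻⁴ s⁻¹
Pressure gradient: |∂P/∂n| = 1200 Pa / 176000 m = 6.82×10⁻³ Pa/m
Geostrophic balance (pressure-gradient force = Coriolis force):
V_g = (1/(fρ)) |∂P/∂n| = 6.82×10⁻³ / (1.41×10⁻⁴ × 1.05) = 46.1 m/s
Converting: 46.1 m/s × 3.6 = 166 km/h

166 km/h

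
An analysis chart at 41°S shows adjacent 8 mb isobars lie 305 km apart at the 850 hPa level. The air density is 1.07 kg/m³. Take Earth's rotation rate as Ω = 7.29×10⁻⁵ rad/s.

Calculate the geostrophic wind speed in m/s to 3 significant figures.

25.6 m/s

Coriolis parameter at 41°S:
f = 2Ω sin φ = 2 × 7.29×10⁻⁵ × sin 41° = 9.57×10⁻⁵ s⁻¹
Pressure gradient: |∂P/∂n| = 800 Pa / 305000 m = 2.62×10⁻³ Pa/m
Geostrophic balance (pressure-gradient force = Coriolis force):
V_g = (1/(fρ)) |∂P/∂n| = 2.62×10⁻³ / (9.57×10⁻⁵ × 1.07) = 25.6 m/s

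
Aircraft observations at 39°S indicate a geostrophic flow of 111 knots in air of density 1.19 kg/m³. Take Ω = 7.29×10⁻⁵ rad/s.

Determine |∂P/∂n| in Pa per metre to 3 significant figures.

Coriolis parameter at 39°S:
f = 2Ω sin φ = 2 × 7.29×10⁻⁵ × sin 39° = 9.18×10⁻⁵ s⁻¹
Wind speed in SI: 111 knots = 57.1 m/s
Geostrophic balance rearranged: |∂P/∂n| = f ρ V_g
|∂P/∂n| = 9.18×10⁻⁵ × 1.19 × 57.1 = 6.24×10⁻³ Pa/m

6.24×10⁻³ Pa/m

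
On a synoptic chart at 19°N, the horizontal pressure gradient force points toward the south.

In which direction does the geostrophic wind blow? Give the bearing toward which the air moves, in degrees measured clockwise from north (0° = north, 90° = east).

The pressure-gradient force points toward the south (bearing 180°).
Geostrophic balance: in the Northern Hemisphere the Coriolis force deflects motion to the right, so the geostrophic wind blows 90° to the right of the pressure-gradient force (low pressure on the left).
Rotating 180° by 90° clockwise gives 270° — the wind blows toward the west.

270°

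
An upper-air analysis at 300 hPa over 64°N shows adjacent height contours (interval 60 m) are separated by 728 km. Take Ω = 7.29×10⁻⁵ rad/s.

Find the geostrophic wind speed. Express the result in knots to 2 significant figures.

Coriolis parameter at 64°N:
f = 2Ω sin φ = 2 × 7.29×10⁻⁵ × sin 64° = 1.31×10⁻⁴ s⁻¹
Height gradient: |∂Z/∂n| = 60 m / 728000 m = 8.24×10⁻⁵
On a pressure surface, geostrophic balance gives V_g = (g/f)|∂Z/∂n|:
V_g = 9.81 × 8.24×10⁻⁵ / 1.31×10⁻⁴ = 6.17 m/s
Converting: 6.17 m/s × 1.944 = 12 knots

12 knots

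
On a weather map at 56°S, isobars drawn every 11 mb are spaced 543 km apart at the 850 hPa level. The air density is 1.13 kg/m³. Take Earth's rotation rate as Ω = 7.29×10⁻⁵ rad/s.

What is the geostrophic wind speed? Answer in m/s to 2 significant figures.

Coriolis parameter at 56°S:
f = 2Ω sin φ = 2 × 7.29×10⁻⁵ × sin 56° = 1.21×10⁻⁴ s⁻¹
Pressure gradient: |∂P/∂n| = 1100 Pa / 543000 m = 2.03×10⁻³ Pa/m
Geostrophic balance (pressure-gradient force = Coriolis force):
V_g = (1/(fρ)) |∂P/∂n| = 2.03×10⁻³ / (1.21×10⁻⁴ × 1.13) = 14.8 m/s

15 m/s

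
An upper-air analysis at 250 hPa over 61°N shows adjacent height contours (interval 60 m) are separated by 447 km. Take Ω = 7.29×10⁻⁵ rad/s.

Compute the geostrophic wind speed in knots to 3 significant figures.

20.1 knots

Coriolis parameter at 61°N:
f = 2Ω sin φ = 2 × 7.29×10⁻⁵ × sin 61° = 1.28×10⁻⁴ s⁻¹
Height gradient: |∂Z/∂n| = 60 m / 447000 m = 1.34×10⁻⁴
On a pressure surface, geostrophic balance gives V_g = (g/f)|∂Z/∂n|:
V_g = 9.81 × 1.34×10⁻⁴ / 1.28×10⁻⁴ = 10.3 m/s
Converting: 10.3 m/s × 1.944 = 20.1 knots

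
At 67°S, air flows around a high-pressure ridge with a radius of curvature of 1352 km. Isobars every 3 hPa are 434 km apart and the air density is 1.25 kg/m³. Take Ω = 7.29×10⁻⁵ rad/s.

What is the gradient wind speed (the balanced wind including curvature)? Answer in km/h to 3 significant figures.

Coriolis parameter at 67°S:
f = 2Ω sin φ = 2 × 7.29×10⁻⁵ × sin 67° = 1.34×10⁻⁴ s⁻¹
Pressure gradient: |∂P/∂n| = 300 Pa / 434000 m = 6.91×10⁻⁴ Pa/m
Geostrophic speed: V_g = |∂P/∂n|/(fρ) = 6.91×10⁻⁴/(1.34×10⁻⁴ × 1.25) = 4.12 m/s
Around a high, pressure-gradient force acts outward with centrifugal, so Coriolis balances both:
fV = (1/ρ)|∂P/∂n| + V²/R  →  V² − fR·V + fR·V_g = 0
With fR = 1.34×10⁻⁴ × 1352×10³ m = 181 m/s:
V = [fR − √((fR)² − 4 fR V_g)]/2 = [181 − √(181² − 4×181×4.12)]/2 = 4.22 m/s
Supergeostrophic (V > V_g = 4.12 m/s), as expected around a high.
Converting: 4.22 m/s × 3.6 = 15.2 km/h

15.2 km/h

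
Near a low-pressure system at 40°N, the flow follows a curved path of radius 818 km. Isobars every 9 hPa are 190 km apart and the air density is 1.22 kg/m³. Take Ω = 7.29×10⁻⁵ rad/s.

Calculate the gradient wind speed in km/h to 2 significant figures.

110 km/h

Coriolis parameter at 40°N:
f = 2Ω sin φ = 2 × 7.29×10⁻⁵ × sin 40° = 9.37×10⁻⁵ s⁻¹
Pressure gradient: |∂P/∂n| = 900 Pa / 190000 m = 4.74×10⁻³ Pa/m
Geostrophic speed: V_g = |∂P/∂n|/(fρ) = 4.74×10⁻³/(9.37×10⁻⁵ × 1.22) = 41.4 m/s
Around a low, centrifugal force acts outward with Coriolis, so pressure-gradient force balances both:
(1/ρ)|∂P/∂n| = fV + V²/R  →  V² + fR·V − fR·V_g = 0
With fR = 9.37×10⁻⁵ × 818×10³ m = 76.7 m/s:
V = [−fR + √((fR)² + 4 fR V_g)]/2 = [−76.7 + √(76.7² + 4×76.7×41.4)]/2 = 29.8 m/s
Subgeostrophic (V < V_g = 41.4 m/s), as expected around a low.
Converting: 29.8 m/s × 3.6 = 110 km/h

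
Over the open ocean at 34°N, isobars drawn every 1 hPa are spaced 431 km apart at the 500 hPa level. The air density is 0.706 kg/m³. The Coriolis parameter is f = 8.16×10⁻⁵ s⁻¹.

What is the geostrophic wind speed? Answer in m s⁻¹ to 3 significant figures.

Pressure gradient: |∂P/∂n| = 100 Pa / 431000 m = 2.32×10⁻⁴ Pa/m
Geostrophic balance (pressure-gradient force = Coriolis force):
V_g = (1/(fρ)) |∂P/∂n| = 2.32×10⁻⁴ / (8.16×10⁻⁵ × 0.706) = 4.03 m/s

4.03 m s⁻¹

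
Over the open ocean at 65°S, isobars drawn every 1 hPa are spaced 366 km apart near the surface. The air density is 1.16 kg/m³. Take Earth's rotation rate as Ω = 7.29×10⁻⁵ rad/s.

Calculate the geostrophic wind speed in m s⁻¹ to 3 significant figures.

1.78 m s⁻¹

Coriolis parameter at 65°S:
f = 2Ω sin φ = 2 × 7.29×10⁻⁵ × sin 65° = 1.32×10⁻⁴ s⁻¹
Pressure gradient: |∂P/∂n| = 100 Pa / 366000 m = 2.73×10⁻⁴ Pa/m
Geostrophic balance (pressure-gradient force = Coriolis force):
V_g = (1/(fρ)) |∂P/∂n| = 2.73×10⁻⁴ / (1.32×10⁻⁴ × 1.16) = 1.78 m/s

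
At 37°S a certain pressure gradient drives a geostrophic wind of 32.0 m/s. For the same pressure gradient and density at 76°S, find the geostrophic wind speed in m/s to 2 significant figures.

With the same pressure gradient and density, V_g ∝ 1/f ∝ 1/sin φ.
V₂ = V₁ · sin φ₁ / sin φ₂ = 32.0 × sin 37° / sin 76°
V₂ = 32.0 × 0.6018/0.9703 = 20 m/s

20 m/s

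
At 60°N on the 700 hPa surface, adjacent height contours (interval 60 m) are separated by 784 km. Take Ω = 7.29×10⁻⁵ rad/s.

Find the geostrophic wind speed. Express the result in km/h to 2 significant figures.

21 km/h

Coriolis parameter at 60°N:
f = 2Ω sin φ = 2 × 7.29×10⁻⁵ × sin 60° = 1.26×10⁻⁴ s⁻¹
Height gradient: |∂Z/∂n| = 60 m / 784000 m = 7.65×10⁻⁵
On a pressure surface, geostrophic balance gives V_g = (g/f)|∂Z/∂n|:
V_g = 9.81 × 7.65×10⁻⁵ / 1.26×10⁻⁴ = 5.95 m/s
Converting: 5.95 m/s × 3.6 = 21 km/h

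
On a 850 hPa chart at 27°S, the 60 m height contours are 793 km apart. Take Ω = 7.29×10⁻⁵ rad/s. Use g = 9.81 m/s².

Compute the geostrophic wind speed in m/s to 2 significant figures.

11 m/s

Coriolis parameter at 27°S:
f = 2Ω sin φ = 2 × 7.29×10⁻⁵ × sin 27° = 6.62×10⁻⁵ s⁻¹
Height gradient: |∂Z/∂n| = 60 m / 793000 m = 7.57×10⁻⁵
On a pressure surface, geostrophic balance gives V_g = (g/f)|∂Z/∂n|:
V_g = 9.81 × 7.57×10⁻⁵ / 6.62×10⁻⁵ = 11.2 m/s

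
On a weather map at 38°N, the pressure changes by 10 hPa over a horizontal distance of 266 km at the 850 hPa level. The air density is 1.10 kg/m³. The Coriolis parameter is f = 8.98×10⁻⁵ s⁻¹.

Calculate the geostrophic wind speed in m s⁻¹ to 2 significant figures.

38 m s⁻¹

Pressure gradient: |∂P/∂n| = 1000 Pa / 266000 m = 3.76×10⁻³ Pa/m
Geostrophic balance (pressure-gradient force = Coriolis force):
V_g = (1/(fρ)) |∂P/∂n| = 3.76×10⁻³ / (8.98×10⁻⁵ × 1.10) = 38.1 m/s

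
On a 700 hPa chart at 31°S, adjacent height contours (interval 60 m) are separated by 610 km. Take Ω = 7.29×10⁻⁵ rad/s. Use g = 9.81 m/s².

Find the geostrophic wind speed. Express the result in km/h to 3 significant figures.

46.3 km/h

Coriolis parameter at 31°S:
f = 2Ω sin φ = 2 × 7.29×10⁻⁵ × sin 31° = 7.51×10⁻⁵ s⁻¹
Height gradient: |∂Z/∂n| = 60 m / 610000 m = 9.84×10⁻⁵
On a pressure surface, geostrophic balance gives V_g = (g/f)|∂Z/∂n|:
V_g = 9.81 × 9.84×10⁻⁵ / 7.51×10⁻⁵ = 12.8 m/s
Converting: 12.8 m/s × 3.6 = 46.3 km/h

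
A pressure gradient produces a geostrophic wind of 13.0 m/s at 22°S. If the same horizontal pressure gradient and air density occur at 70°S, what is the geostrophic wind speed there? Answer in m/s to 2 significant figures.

With the same pressure gradient and density, V_g ∝ 1/f ∝ 1/sin φ.
V₂ = V₁ · sin φ₁ / sin φ₂ = 13.0 × sin 22° / sin 70°
V₂ = 13.0 × 0.3746/0.9397 = 5.2 m/s

5.2 m/s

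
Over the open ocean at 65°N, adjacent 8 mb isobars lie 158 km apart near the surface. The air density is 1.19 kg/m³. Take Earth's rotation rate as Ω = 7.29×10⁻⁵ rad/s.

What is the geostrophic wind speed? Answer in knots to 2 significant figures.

63 knots

Coriolis parameter at 65°N:
f = 2Ω sin φ = 2 × 7.29×10⁻⁵ × sin 65° = 1.32×10⁻⁴ s⁻¹
Pressure gradient: |∂P/∂n| = 800 Pa / 158000 m = 5.06×10⁻³ Pa/m
Geostrophic balance (pressure-gradient force = Coriolis force):
V_g = (1/(fρ)) |∂P/∂n| = 5.06×10⁻³ / (1.32×10⁻⁴ × 1.19) = 32.2 m/s
Converting: 32.2 m/s × 1.944 = 63 knots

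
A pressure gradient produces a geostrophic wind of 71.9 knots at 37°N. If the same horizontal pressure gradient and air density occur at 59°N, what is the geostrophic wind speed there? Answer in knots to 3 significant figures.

50.5 knots

With the same pressure gradient and density, V_g ∝ 1/f ∝ 1/sin φ.
V₂ = V₁ · sin φ₁ / sin φ₂ = 71.9 × sin 37° / sin 59°
V₂ = 71.9 × 0.6018/0.8572 = 50.5 knots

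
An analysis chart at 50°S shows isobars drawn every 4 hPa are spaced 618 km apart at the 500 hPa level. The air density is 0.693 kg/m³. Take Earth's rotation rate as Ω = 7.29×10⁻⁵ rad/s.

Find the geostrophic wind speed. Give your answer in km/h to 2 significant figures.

Coriolis parameter at 50°S:
f = 2Ω sin φ = 2 × 7.29×10⁻⁵ × sin 50° = 1.12×10⁻⁴ s⁻¹
Pressure gradient: |∂P/∂n| = 400 Pa / 618000 m = 6.47×10⁻⁴ Pa/m
Geostrophic balance (pressure-gradient force = Coriolis force):
V_g = (1/(fρ)) |∂P/∂n| = 6.47×10⁻⁴ / (1.12×10⁻⁴ × 0.693) = 8.36 m/s
Converting: 8.36 m/s × 3.6 = 30 km/h

30 km/h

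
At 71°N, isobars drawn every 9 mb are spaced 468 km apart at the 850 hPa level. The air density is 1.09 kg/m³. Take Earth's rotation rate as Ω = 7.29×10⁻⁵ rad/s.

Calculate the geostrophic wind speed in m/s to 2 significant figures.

Coriolis parameter at 71°N:
f = 2Ω sin φ = 2 × 7.29×10⁻⁵ × sin 71° = 1.38×10⁻⁴ s⁻¹
Pressure gradient: |∂P/∂n| = 900 Pa / 468000 m = 1.92×10⁻³ Pa/m
Geostrophic balance (pressure-gradient force = Coriolis force):
V_g = (1/(fρ)) |∂P/∂n| = 1.92×10⁻³ / (1.38×10⁻⁴ × 1.09) = 12.8 m/s

13 m/s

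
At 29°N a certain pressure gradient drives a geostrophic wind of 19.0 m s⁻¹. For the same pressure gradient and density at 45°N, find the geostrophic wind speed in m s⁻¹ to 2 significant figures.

13 m s⁻¹

With the same pressure gradient and density, V_g ∝ 1/f ∝ 1/sin φ.
V₂ = V₁ · sin φ₁ / sin φ₂ = 19.0 × sin 29° / sin 45°
V₂ = 19.0 × 0.4848/0.7071 = 13 m s⁻¹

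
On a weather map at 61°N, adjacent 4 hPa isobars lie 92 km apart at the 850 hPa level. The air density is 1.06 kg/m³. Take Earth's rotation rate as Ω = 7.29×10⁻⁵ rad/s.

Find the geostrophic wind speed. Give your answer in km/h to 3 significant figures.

Coriolis parameter at 61°N:
f = 2Ω sin φ = 2 × 7.29×10⁻⁵ × sin 61° = 1.28×10⁻⁴ s⁻¹
Pressure gradient: |∂P/∂n| = 400 Pa / 92000 m = 4.35×10⁻³ Pa/m
Geostrophic balance (pressure-gradient force = Coriolis force):
V_g = (1/(fρ)) |∂P/∂n| = 4.35×10⁻³ / (1.28×10⁻⁴ × 1.06) = 32.2 m/s
Converting: 32.2 m/s × 3.6 = 116 km/h

116 km/h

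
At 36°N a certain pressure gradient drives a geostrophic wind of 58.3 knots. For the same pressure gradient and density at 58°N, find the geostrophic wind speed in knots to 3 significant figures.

40.4 knots

With the same pressure gradient and density, V_g ∝ 1/f ∝ 1/sin φ.
V₂ = V₁ · sin φ₁ / sin φ₂ = 58.3 × sin 36° / sin 58°
V₂ = 58.3 × 0.5878/0.8480 = 40.4 knots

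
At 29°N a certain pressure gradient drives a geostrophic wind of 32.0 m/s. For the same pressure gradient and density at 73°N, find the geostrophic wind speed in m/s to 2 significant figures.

16 m/s

With the same pressure gradient and density, V_g ∝ 1/f ∝ 1/sin φ.
V₂ = V₁ · sin φ₁ / sin φ₂ = 32.0 × sin 29° / sin 73°
V₂ = 32.0 × 0.4848/0.9563 = 16 m/s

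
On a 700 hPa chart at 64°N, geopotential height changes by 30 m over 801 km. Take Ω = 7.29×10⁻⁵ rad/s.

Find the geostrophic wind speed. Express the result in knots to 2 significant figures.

5.5 knots

Coriolis parameter at 64°N:
f = 2Ω sin φ = 2 × 7.29×10⁻⁵ × sin 64° = 1.31×10⁻⁴ s⁻¹
Height gradient: |∂Z/∂n| = 30 m / 801000 m = 3.75×10⁻⁵
On a pressure surface, geostrophic balance gives V_g = (g/f)|∂Z/∂n|:
V_g = 9.81 × 3.75×10⁻⁵ / 1.31×10⁻⁴ = 2.80 m/s
Converting: 2.80 m/s × 1.944 = 5.5 knots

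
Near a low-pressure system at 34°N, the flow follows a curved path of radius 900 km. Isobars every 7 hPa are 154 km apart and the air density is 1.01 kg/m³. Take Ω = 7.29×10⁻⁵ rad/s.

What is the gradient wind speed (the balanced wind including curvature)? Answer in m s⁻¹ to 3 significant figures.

Coriolis parameter at 34°N:
f = 2Ω sin φ = 2 × 7.29×10⁻⁵ × sin 34° = 8.15×10⁻⁵ s⁻¹
Pressure gradient: |∂P/∂n| = 700 Pa / 154000 m = 4.55×10⁻³ Pa/m
Geostrophic speed: V_g = |∂P/∂n|/(fρ) = 4.55×10⁻³/(8.15×10⁻⁵ × 1.01) = 55.2 m/s
Around a low, centrifugal force acts outward with Coriolis, so pressure-gradient force balances both:
(1/ρ)|∂P/∂n| = fV + V²/R  →  V² + fR·V − fR·V_g = 0
With fR = 8.15×10⁻⁵ × 900×10³ m = 73.4 m/s:
V = [−fR + √((fR)² + 4 fR V_g)]/2 = [−73.4 + √(73.4² + 4×73.4×55.2)]/2 = 36.8 m/s
Subgeostrophic (V < V_g = 55.2 m/s), as expected around a low.

36.8 m s⁻¹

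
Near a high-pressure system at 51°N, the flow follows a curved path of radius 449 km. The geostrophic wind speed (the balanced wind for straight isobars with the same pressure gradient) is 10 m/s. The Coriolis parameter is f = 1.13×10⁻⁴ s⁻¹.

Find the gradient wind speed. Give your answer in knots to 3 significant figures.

26.6 knots

Around a high, pressure-gradient force acts outward with centrifugal, so Coriolis balances both:
fV = (1/ρ)|∂P/∂n| + V²/R  →  V² − fR·V + fR·V_g = 0
With fR = 1.13×10⁻⁴ × 449×10³ m = 50.7 m/s:
V = [fR − √((fR)² − 4 fR V_g)]/2 = [50.7 − √(50.7² − 4×50.7×10)]/2 = 13.7 m/s
Supergeostrophic (V > V_g = 10 m/s), as expected around a high.
Converting: 13.7 m/s × 1.944 = 26.6 knots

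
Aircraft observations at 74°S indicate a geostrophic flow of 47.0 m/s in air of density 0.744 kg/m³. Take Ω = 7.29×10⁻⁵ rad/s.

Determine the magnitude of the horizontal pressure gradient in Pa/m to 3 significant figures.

4.90×10⁻³ Pa/m

Coriolis parameter at 74°S:
f = 2Ω sin φ = 2 × 7.29×10⁻⁵ × sin 74° = 1.40×10⁻⁴ s⁻¹
Geostrophic balance rearranged: |∂P/∂n| = f ρ V_g
|∂P/∂n| = 1.40×10⁻⁴ × 0.744 × 47.0 = 4.90×10⁻³ Pa/m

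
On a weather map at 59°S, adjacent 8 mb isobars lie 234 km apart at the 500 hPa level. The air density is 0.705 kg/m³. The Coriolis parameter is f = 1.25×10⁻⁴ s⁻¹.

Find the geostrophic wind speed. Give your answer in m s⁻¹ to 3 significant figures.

38.8 m s⁻¹

Pressure gradient: |∂P/∂n| = 800 Pa / 234000 m = 3.42×10⁻³ Pa/m
Geostrophic balance (pressure-gradient force = Coriolis force):
V_g = (1/(fρ)) |∂P/∂n| = 3.42×10⁻³ / (1.25×10⁻⁴ × 0.705) = 38.8 m/s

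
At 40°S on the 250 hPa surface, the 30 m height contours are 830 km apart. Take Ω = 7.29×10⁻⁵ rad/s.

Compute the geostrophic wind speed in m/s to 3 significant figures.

3.78 m/s

Coriolis parameter at 40°S:
f = 2Ω sin φ = 2 × 7.29×10⁻⁵ × sin 40° = 9.37×10⁻⁵ s⁻¹
Height gradient: |∂Z/∂n| = 30 m / 830000 m = 3.61×10⁻⁵
On a pressure surface, geostrophic balance gives V_g = (g/f)|∂Z/∂n|:
V_g = 9.81 × 3.61×10⁻⁵ / 9.37×10⁻⁵ = 3.78 m/s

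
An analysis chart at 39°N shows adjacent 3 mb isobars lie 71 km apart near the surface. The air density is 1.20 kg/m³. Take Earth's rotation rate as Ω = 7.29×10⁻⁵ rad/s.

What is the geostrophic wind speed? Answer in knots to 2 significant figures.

75 knots

Coriolis parameter at 39°N:
f = 2Ω sin φ = 2 × 7.29×10⁻⁵ × sin 39° = 9.18×10⁻⁵ s⁻¹
Pressure gradient: |∂P/∂n| = 300 Pa / 71000 m = 4.23×10⁻³ Pa/m
Geostrophic balance (pressure-gradient force = Coriolis force):
V_g = (1/(fρ)) |∂P/∂n| = 4.23×10⁻³ / (9.18×10⁻⁵ × 1.20) = 38.4 m/s
Converting: 38.4 m/s × 1.944 = 75 knots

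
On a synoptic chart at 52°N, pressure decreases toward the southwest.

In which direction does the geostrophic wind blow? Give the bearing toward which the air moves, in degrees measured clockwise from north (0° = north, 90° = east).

315°

The pressure-gradient force points toward the southwest (bearing 225°).
Geostrophic balance: in the Northern Hemisphere the Coriolis force deflects motion to the right, so the geostrophic wind blows 90° to the right of the pressure-gradient force (low pressure on the left).
Rotating 225° by 90° clockwise gives 315° — the wind blows toward the northwest.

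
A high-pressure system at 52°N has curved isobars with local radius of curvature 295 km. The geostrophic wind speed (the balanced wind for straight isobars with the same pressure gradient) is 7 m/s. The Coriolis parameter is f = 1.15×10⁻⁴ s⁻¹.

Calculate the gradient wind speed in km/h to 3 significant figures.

Around a high, pressure-gradient force acts outward with centrifugal, so Coriolis balances both:
fV = (1/ρ)|∂P/∂n| + V²/R  →  V² − fR·V + fR·V_g = 0
With fR = 1.15×10⁻⁴ × 295×10³ m = 33.9 m/s:
V = [fR − √((fR)² − 4 fR V_g)]/2 = [33.9 − √(33.9² − 4×33.9×7)]/2 = 9.87 m/s
Supergeostrophic (V > V_g = 7 m/s), as expected around a high.
Converting: 9.87 m/s × 3.6 = 35.5 km/h

35.5 km/h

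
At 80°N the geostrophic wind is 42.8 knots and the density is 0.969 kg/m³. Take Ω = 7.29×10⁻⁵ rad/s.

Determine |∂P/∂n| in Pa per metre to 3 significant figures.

Coriolis parameter at 80°N:
f = 2Ω sin φ = 2 × 7.29×10⁻⁵ × sin 80° = 1.44×10⁻⁴ s⁻¹
Wind speed in SI: 42.8 knots = 22.0 m/s
Geostrophic balance rearranged: |∂P/∂n| = f ρ V_g
|∂P/∂n| = 1.44×10⁻⁴ × 0.969 × 22.0 = 3.06×10⁻³ Pa/m

3.06×10⁻³ Pa/m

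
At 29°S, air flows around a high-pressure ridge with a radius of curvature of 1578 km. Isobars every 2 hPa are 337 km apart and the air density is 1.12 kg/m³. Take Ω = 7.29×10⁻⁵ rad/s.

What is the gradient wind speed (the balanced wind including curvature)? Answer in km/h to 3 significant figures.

29.1 km/h

Coriolis parameter at 29°S:
f = 2Ω sin φ = 2 × 7.29×10⁻⁵ × sin 29° = 7.07×10⁻⁵ s⁻¹
Pressure gradient: |∂P/∂n| = 200 Pa / 337000 m = 5.93×10⁻⁴ Pa/m
Geostrophic speed: V_g = |∂P/∂n|/(fρ) = 5.93×10⁻⁴/(7.07×10⁻⁵ × 1.12) = 7.50 m/s
Around a high, pressure-gradient force acts outward with centrifugal, so Coriolis balances both:
fV = (1/ρ)|∂P/∂n| + V²/R  →  V² − fR·V + fR·V_g = 0
With fR = 7.07×10⁻⁵ × 1578×10³ m = 112 m/s:
V = [fR − √((fR)² − 4 fR V_g)]/2 = [112 − √(112² − 4×112×7.5)]/2 = 8.08 m/s
Supergeostrophic (V > V_g = 7.5 m/s), as expected around a high.
Converting: 8.08 m/s × 3.6 = 29.1 km/h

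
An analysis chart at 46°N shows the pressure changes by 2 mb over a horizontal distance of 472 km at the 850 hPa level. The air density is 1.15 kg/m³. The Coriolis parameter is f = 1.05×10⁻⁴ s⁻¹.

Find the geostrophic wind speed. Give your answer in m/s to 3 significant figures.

3.51 m/s

Pressure gradient: |∂P/∂n| = 200 Pa / 472000 m = 4.24×10⁻⁴ Pa/m
Geostrophic balance (pressure-gradient force = Coriolis force):
V_g = (1/(fρ)) |∂P/∂n| = 4.24×10⁻⁴ / (1.05×10⁻⁴ × 1.15) = 3.51 m/s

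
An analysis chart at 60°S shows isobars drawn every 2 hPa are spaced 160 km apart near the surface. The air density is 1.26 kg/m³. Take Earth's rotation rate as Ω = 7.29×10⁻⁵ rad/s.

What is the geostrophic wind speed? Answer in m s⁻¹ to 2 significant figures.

7.9 m s⁻¹

Coriolis parameter at 60°S:
f = 2Ω sin φ = 2 × 7.29×10⁻⁵ × sin 60° = 1.26×10⁻⁴ s⁻¹
Pressure gradient: |∂P/∂n| = 200 Pa / 160000 m = 1.25×10⁻³ Pa/m
Geostrophic balance (pressure-gradient force = Coriolis force):
V_g = (1/(fρ)) |∂P/∂n| = 1.25×10⁻³ / (1.26×10⁻⁴ × 1.26) = 7.86 m/s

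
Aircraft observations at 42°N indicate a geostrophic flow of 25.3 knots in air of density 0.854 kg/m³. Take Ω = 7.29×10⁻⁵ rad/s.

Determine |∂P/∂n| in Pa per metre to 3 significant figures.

1.08×10⁻³ Pa/m

Coriolis parameter at 42°N:
f = 2Ω sin φ = 2 × 7.29×10⁻⁵ × sin 42° = 9.76×10⁻⁵ s⁻¹
Wind speed in SI: 25.3 knots = 13.0 m/s
Geostrophic balance rearranged: |∂P/∂n| = f ρ V_g
|∂P/∂n| = 9.76×10⁻⁵ × 0.854 × 13.0 = 1.08×10⁻³ Pa/m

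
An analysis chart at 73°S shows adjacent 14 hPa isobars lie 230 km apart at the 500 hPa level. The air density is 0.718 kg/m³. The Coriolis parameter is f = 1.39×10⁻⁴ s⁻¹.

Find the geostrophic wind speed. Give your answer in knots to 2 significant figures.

Pressure gradient: |∂P/∂n| = 1400 Pa / 230000 m = 6.09×10⁻³ Pa/m
Geostrophic balance (pressure-gradient force = Coriolis force):
V_g = (1/(fρ)) |∂P/∂n| = 6.09×10⁻³ / (1.39×10⁻⁴ × 0.718) = 61.0 m/s
Converting: 61.0 m/s × 1.944 = 120 knots

120 knots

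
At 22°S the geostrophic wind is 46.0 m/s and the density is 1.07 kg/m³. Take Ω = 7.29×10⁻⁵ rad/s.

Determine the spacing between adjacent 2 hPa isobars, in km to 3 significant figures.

Coriolis parameter at 22°S:
f = 2Ω sin φ = 2 × 7.29×10⁻⁵ × sin 22° = 5.46×10⁻⁵ s⁻¹
Geostrophic balance rearranged: |∂P/∂n| = f ρ V_g
|∂P/∂n| = 5.46×10⁻⁵ × 1.07 × 46.0 = 2.69×10⁻³ Pa/m
Isobar spacing: Δn = ΔP/|∂P/∂n| = 200 Pa / 2.69×10⁻³ Pa/m = 74397 m ≈ 74.4 km

74.4 km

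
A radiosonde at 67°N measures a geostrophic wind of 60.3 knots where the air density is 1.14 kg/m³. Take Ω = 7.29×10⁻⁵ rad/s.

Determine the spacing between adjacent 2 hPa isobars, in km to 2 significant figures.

42 km

Coriolis parameter at 67°N:
f = 2Ω sin φ = 2 × 7.29×10⁻⁵ × sin 67° = 1.34×10⁻⁴ s⁻¹
Wind speed in SI: 60.3 knots = 31.0 m/s
Geostrophic balance rearranged: |∂P/∂n| = f ρ V_g
|∂P/∂n| = 1.34×10⁻⁴ × 1.14 × 31.0 = 4.75×10⁻³ Pa/m
Isobar spacing: Δn = ΔP/|∂P/∂n| = 200 Pa / 4.75×10⁻³ Pa/m = 42139 m ≈ 42 km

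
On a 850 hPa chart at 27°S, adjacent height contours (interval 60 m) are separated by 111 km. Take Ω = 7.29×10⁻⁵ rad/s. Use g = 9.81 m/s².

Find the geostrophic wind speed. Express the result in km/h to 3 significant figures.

Coriolis parameter at 27°S:
f = 2Ω sin φ = 2 × 7.29×10⁻⁵ × sin 27° = 6.62×10⁻⁵ s⁻¹
Height gradient: |∂Z/∂n| = 60 m / 111000 m = 5.41×10⁻⁴
On a pressure surface, geostrophic balance gives V_g = (g/f)|∂Z/∂n|:
V_g = 9.81 × 5.41×10⁻⁴ / 6.62×10⁻⁵ = 80.1 m/s
Converting: 80.1 m/s × 3.6 = 288 km/h

288 km/h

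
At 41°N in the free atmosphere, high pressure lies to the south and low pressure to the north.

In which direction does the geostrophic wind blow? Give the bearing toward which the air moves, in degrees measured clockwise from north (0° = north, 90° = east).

The pressure-gradient force points toward the north (bearing 000°).
Geostrophic balance: in the Northern Hemisphere the Coriolis force deflects motion to the right, so the geostrophic wind blows 90° to the right of the pressure-gradient force (low pressure on the left).
Rotating 000° by 90° clockwise gives 090° — the wind blows toward the east.

090°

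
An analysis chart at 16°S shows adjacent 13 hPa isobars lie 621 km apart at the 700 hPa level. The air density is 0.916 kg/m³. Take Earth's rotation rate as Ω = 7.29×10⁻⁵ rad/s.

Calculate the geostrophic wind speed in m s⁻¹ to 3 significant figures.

Coriolis parameter at 16°S:
f = 2Ω sin φ = 2 × 7.29×10⁻⁵ × sin 16° = 4.02×10⁻⁵ s⁻¹
Pressure gradient: |∂P/∂n| = 1300 Pa / 621000 m = 2.09×10⁻³ Pa/m
Geostrophic balance (pressure-gradient force = Coriolis force):
V_g = (1/(fρ)) |∂P/∂n| = 2.09×10⁻³ / (4.02×10⁻⁵ × 0.916) = 56.9 m/s

56.9 m s⁻¹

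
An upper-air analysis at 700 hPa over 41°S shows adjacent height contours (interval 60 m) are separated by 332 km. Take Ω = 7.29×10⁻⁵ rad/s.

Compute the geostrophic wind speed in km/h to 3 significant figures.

66.7 km/h

Coriolis parameter at 41°S:
f = 2Ω sin φ = 2 × 7.29×10⁻⁵ × sin 41° = 9.57×10⁻⁵ s⁻¹
Height gradient: |∂Z/∂n| = 60 m / 332000 m = 1.81×10⁻⁴
On a pressure surface, geostrophic balance gives V_g = (g/f)|∂Z/∂n|:
V_g = 9.81 × 1.81×10⁻⁴ / 9.57×10⁻⁵ = 18.5 m/s
Converting: 18.5 m/s × 3.6 = 66.7 km/h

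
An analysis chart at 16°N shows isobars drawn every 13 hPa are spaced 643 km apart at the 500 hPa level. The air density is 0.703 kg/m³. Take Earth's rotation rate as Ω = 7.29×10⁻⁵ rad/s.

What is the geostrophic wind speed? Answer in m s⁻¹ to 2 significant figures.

72 m s⁻¹

Coriolis parameter at 16°N:
f = 2Ω sin φ = 2 × 7.29×10⁻⁵ × sin 16° = 4.02×10⁻⁵ s⁻¹
Pressure gradient: |∂P/∂n| = 1300 Pa / 643000 m = 2.02×10⁻³ Pa/m
Geostrophic balance (pressure-gradient force = Coriolis force):
V_g = (1/(fρ)) |∂P/∂n| = 2.02×10⁻³ / (4.02×10⁻⁵ × 0.703) = 71.6 m/s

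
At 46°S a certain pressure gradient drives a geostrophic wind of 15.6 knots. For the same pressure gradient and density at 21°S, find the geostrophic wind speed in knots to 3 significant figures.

With the same pressure gradient and density, V_g ∝ 1/f ∝ 1/sin φ.
V₂ = V₁ · sin φ₁ / sin φ₂ = 15.6 × sin 46° / sin 21°
V₂ = 15.6 × 0.7193/0.3584 = 31.3 knots

31.3 knots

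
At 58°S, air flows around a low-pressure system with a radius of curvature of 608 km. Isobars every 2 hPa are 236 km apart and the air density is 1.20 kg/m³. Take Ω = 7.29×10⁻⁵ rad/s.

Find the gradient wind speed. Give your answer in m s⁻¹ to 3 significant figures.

Coriolis parameter at 58°S:
f = 2Ω sin φ = 2 × 7.29×10⁻⁵ × sin 58° = 1.24×10⁻⁴ s⁻¹
Pressure gradient: |∂P/∂n| = 200 Pa / 236000 m = 8.47×10⁻⁴ Pa/m
Geostrophic speed: V_g = |∂P/∂n|/(fρ) = 8.47×10⁻⁴/(1.24×10⁻⁴ × 1.20) = 5.71 m/s
Around a low, centrifugal force acts outward with Coriolis, so pressure-gradient force balances both:
(1/ρ)|∂P/∂n| = fV + V²/R  →  V² + fR·V − fR·V_g = 0
With fR = 1.24×10⁻⁴ × 608×10³ m = 75.2 m/s:
V = [−fR + √((fR)² + 4 fR V_g)]/2 = [−75.2 + √(75.2² + 4×75.2×5.71)]/2 = 5.33 m/s
Subgeostrophic (V < V_g = 5.71 m/s), as expected around a low.

5.33 m s⁻¹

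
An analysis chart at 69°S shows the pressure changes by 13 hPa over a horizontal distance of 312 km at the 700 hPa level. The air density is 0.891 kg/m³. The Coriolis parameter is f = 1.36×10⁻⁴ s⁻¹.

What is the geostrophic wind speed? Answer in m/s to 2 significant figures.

34 m/s

Pressure gradient: |∂P/∂n| = 1300 Pa / 312000 m = 4.17×10⁻³ Pa/m
Geostrophic balance (pressure-gradient force = Coriolis force):
V_g = (1/(fρ)) |∂P/∂n| = 4.17×10⁻³ / (1.36×10⁻⁴ × 0.891) = 34.4 m/s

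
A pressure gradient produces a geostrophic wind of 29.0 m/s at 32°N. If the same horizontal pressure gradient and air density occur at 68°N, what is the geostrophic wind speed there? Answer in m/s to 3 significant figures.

16.6 m/s

With the same pressure gradient and density, V_g ∝ 1/f ∝ 1/sin φ.
V₂ = V₁ · sin φ₁ / sin φ₂ = 29.0 × sin 32° / sin 68°
V₂ = 29.0 × 0.5299/0.9272 = 16.6 m/s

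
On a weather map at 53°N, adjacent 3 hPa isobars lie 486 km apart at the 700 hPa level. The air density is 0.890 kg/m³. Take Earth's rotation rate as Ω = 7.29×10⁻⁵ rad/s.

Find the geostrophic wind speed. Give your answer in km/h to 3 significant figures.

21.4 km/h

Coriolis parameter at 53°N:
f = 2Ω sin φ = 2 × 7.29×10⁻⁵ × sin 53° = 1.16×10⁻⁴ s⁻¹
Pressure gradient: |∂P/∂n| = 300 Pa / 486000 m = 6.17×10⁻⁴ Pa/m
Geostrophic balance (pressure-gradient force = Coriolis force):
V_g = (1/(fρ)) |∂P/∂n| = 6.17×10⁻⁴ / (1.16×10⁻⁴ × 0.890) = 5.96 m/s
Converting: 5.96 m/s × 3.6 = 21.4 km/h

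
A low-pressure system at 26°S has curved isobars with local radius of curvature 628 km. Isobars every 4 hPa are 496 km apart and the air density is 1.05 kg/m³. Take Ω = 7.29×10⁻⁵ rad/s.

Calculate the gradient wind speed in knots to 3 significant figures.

Coriolis parameter at 26°S:
f = 2Ω sin φ = 2 × 7.29×10⁻⁵ × sin 26° = 6.39×10⁻⁵ s⁻¹
Pressure gradient: |∂P/∂n| = 400 Pa / 496000 m = 8.06×10⁻⁴ Pa/m
Geostrophic speed: V_g = |∂P/∂n|/(fρ) = 8.06×10⁻⁴/(6.39×10⁻⁵ × 1.05) = 12.0 m/s
Around a low, centrifugal force acts outward with Coriolis, so pressure-gradient force balances both:
(1/ρ)|∂P/∂n| = fV + V²/R  →  V² + fR·V − fR·V_g = 0
With fR = 6.39×10⁻⁵ × 628×10³ m = 40.1 m/s:
V = [−fR + √((fR)² + 4 fR V_g)]/2 = [−40.1 + √(40.1² + 4×40.1×12)]/2 = 9.68 m/s
Subgeostrophic (V < V_g = 12 m/s), as expected around a low.
Converting: 9.68 m/s × 1.944 = 18.8 knots

18.8 knots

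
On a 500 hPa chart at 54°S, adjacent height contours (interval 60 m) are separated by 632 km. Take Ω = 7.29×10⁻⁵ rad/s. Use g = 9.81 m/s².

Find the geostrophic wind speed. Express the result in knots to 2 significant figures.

Coriolis parameter at 54°S:
f = 2Ω sin φ = 2 × 7.29×10⁻⁵ × sin 54° = 1.18×10⁻⁴ s⁻¹
Height gradient: |∂Z/∂n| = 60 m / 632000 m = 9.49×10⁻⁵
On a pressure surface, geostrophic balance gives V_g = (g/f)|∂Z/∂n|:
V_g = 9.81 × 9.49×10⁻⁵ / 1.18×10⁻⁴ = 7.90 m/s
Converting: 7.90 m/s × 1.944 = 15 knots

15 knots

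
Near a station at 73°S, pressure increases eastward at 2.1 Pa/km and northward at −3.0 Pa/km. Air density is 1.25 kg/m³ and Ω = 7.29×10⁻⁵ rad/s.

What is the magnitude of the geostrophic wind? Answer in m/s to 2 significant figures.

Coriolis parameter at 73°S:
f = 2Ω sin φ = 2 × 7.29×10⁻⁵ × sin 73° = 1.39×10⁻⁴ s⁻¹
In the Southern Hemisphere f is negative: f = −1.39×10⁻⁴ s⁻¹.
Component geostrophic relations (x east, y north):
u_g = −(1/(fρ)) ∂P/∂y,  v_g = (1/(fρ)) ∂P/∂x
u_g = −(−3.0×10⁻³)/(−1.39×10⁻⁴ × 1.25) = −17.2 m/s;  v_g = (2.1×10⁻³)/(−1.39×10⁻⁴ × 1.25) = −12.0 m/s
|V_g| = √(u_g² + v_g²) = 21.0 m/s

21 m/s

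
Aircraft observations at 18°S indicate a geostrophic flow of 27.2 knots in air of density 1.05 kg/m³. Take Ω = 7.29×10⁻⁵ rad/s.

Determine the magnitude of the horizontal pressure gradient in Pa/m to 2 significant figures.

6.6×10⁻⁴ Pa/m

Coriolis parameter at 18°S:
f = 2Ω sin φ = 2 × 7.29×10⁻⁵ × sin 18° = 4.51×10⁻⁵ s⁻¹
Wind speed in SI: 27.2 knots = 14.0 m/s
Geostrophic balance rearranged: |∂P/∂n| = f ρ V_g
|∂P/∂n| = 4.51×10⁻⁵ × 1.05 × 14.0 = 6.62×10⁻⁴ Pa/m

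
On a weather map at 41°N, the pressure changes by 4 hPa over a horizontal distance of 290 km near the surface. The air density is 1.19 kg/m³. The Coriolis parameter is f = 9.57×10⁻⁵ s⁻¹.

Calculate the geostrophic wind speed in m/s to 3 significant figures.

Pressure gradient: |∂P/∂n| = 400 Pa / 290000 m = 1.38×10⁻³ Pa/m
Geostrophic balance (pressure-gradient force = Coriolis force):
V_g = (1/(fρ)) |∂P/∂n| = 1.38×10⁻³ / (9.57×10⁻⁵ × 1.19) = 12.1 m/s

12.1 m/s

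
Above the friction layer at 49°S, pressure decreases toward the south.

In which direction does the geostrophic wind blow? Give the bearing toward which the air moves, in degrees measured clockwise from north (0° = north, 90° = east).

The pressure-gradient force points toward the south (bearing 180°).
Geostrophic balance: in the Southern Hemisphere the Coriolis force deflects motion to the left, so the geostrophic wind blows 90° to the left of the pressure-gradient force (low pressure on the right).
Rotating 180° by 90° counterclockwise gives 090° — the wind blows toward the east.

090°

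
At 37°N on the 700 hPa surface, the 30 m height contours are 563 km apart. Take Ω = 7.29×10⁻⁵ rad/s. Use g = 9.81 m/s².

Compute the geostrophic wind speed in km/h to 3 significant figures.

21.4 km/h

Coriolis parameter at 37°N:
f = 2Ω sin φ = 2 × 7.29×10⁻⁵ × sin 37° = 8.77×10⁻⁵ s⁻¹
Height gradient: |∂Z/∂n| = 30 m / 563000 m = 5.33×10⁻⁵
On a pressure surface, geostrophic balance gives V_g = (g/f)|∂Z/∂n|:
V_g = 9.81 × 5.33×10⁻⁵ / 8.77×10⁻⁵ = 5.96 m/s
Converting: 5.96 m/s × 3.6 = 21.4 km/h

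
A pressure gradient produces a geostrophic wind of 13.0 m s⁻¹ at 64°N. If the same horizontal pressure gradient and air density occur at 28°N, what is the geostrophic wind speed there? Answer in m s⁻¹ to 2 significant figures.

25 m s⁻¹

With the same pressure gradient and density, V_g ∝ 1/f ∝ 1/sin φ.
V₂ = V₁ · sin φ₁ / sin φ₂ = 13.0 × sin 64° / sin 28°
V₂ = 13.0 × 0.8988/0.4695 = 25 m s⁻¹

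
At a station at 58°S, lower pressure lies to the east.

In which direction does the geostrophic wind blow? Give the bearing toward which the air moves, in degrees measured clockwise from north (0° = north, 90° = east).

000°

The pressure-gradient force points toward the east (bearing 090°).
Geostrophic balance: in the Southern Hemisphere the Coriolis force deflects motion to the left, so the geostrophic wind blows 90° to the left of the pressure-gradient force (low pressure on the right).
Rotating 090° by 90° counterclockwise gives 000° — the wind blows toward the north.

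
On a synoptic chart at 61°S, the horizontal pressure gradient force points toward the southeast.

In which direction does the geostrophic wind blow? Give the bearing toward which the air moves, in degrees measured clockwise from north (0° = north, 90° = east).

045°

The pressure-gradient force points toward the southeast (bearing 135°).
Geostrophic balance: in the Southern Hemisphere the Coriolis force deflects motion to the left, so the geostrophic wind blows 90° to the left of the pressure-gradient force (low pressure on the right).
Rotating 135° by 90° counterclockwise gives 045° — the wind blows toward the northeast.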